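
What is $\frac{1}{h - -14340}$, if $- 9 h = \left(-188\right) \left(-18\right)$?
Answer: $\frac{1}{13964} \approx 7.1613 \cdot 10^{-5}$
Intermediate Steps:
$h = -376$ ($h = - \frac{\left(-188\right) \left(-18\right)}{9} = \left(- \frac{1}{9}\right) 3384 = -376$)
$\frac{1}{h - -14340} = \frac{1}{-376 - -14340} = \frac{1}{-376 + 14340} = \frac{1}{13964}$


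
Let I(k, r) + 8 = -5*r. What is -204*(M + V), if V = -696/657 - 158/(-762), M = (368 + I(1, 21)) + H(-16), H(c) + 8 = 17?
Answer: -497687580/9271 ≈ -53682.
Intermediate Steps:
H(c) = 9 (H(c) = -8 + 17 = 9)
I(k, r) = -8 - 5*r
M = 264 (M = (368 + (-8 - 5*21)) + 9 = (368 + (-8 - 105)) + 9 = (368 - 113) + 9 = 255 + 9 = 264)
V = -7899/9271 (V = -696*1/657 - 158*(-1/762) = -232/219 + 79/381 = -7899/9271 ≈ -0.85201)
-204*(M + V) = -204*(264 - 7899/9271) = -204*2439645/9271 = -497687580/9271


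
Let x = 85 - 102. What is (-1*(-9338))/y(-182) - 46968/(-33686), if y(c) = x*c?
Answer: 16424245/3722303 ≈ 4.4124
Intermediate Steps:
x = -17
y(c) = -17*c
(-1*(-9338))/y(-182) - 46968/(-33686) = (-1*(-9338))/((-17*(-182))) - 46968/(-33686) = 9338/3094 - 46968*(-1/33686) = 9338*(1/3094) + 23484/16843 = 667/221 + 23484/16843 = 16424245/3722303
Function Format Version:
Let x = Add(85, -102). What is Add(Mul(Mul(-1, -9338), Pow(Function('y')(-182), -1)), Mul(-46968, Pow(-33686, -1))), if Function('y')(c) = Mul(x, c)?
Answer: Rational(16424245, 3722303) ≈ 4.4124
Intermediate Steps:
x = -17
Function('y')(c) = Mul(-17, c)
Add(Mul(Mul(-1, -9338), Pow(Function('y')(-182), -1)), Mul(-46968, Pow(-33686, -1))) = Add(Mul(Mul(-1, -9338), Pow(Mul(-17, -182), -1)), Mul(-46968, Pow(-33686, -1))) = Add(Mul(9338, Pow(3094, -1)), Mul(-46968, Rational(-1, 33686))) = Add(Mul(9338, Rational(1, 3094)), Rational(23484, 16843)) = Add(Rational(667, 221), Rational(23484, 16843)) = Rational(16424245, 3722303)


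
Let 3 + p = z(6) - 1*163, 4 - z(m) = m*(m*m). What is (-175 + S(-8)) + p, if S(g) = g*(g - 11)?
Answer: -401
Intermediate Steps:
S(g) = g*(-11 + g)
z(m) = 4 - m**3 (z(m) = 4 - m*m*m = 4 - m*m**2 = 4 - m**3)
p = -378 (p = -3 + ((4 - 1*6**3) - 1*163) = -3 + ((4 - 1*216) - 163) = -3 + ((4 - 216) - 163) = -3 + (-212 - 163) = -3 - 375 = -378)
(-175 + S(-8)) + p = (-175 - 8*(-11 - 8)) - 378 = (-175 - 8*(-19)) - 378 = (-175 + 152) - 378 = -23 - 378 = -401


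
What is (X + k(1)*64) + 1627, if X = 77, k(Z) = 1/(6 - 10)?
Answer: 1688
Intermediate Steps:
k(Z) = -1/4 (k(Z) = 1/(-4) = -1/4)
(X + k(1)*64) + 1627 = (77 - 1/4*64) + 1627 = (77 - 16) + 1627 = 61 + 1627 = 1688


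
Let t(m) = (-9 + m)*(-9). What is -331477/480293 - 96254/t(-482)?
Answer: -47694919285/2122414767 ≈ -22.472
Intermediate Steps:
t(m) = 81 - 9*m
-331477/480293 - 96254/t(-482) = -331477/480293 - 96254/(81 - 9*(-482)) = -331477*1/480293 - 96254/(81 + 4338) = -331477/480293 - 96254/4419 = -47694919285/2122414767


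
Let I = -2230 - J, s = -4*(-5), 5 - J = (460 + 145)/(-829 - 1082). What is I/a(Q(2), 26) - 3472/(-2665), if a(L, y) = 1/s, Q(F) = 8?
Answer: -17513418616/391755 ≈ -44705.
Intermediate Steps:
J = 10160/1911 (J = 5 - (460 + 145)/(-829 - 1082) = 5 - 605/(-1911) = 5 - 605*(-1)/1911 = 5 - 1*(-605/1911) = 5 + 605/1911 = 10160/1911 ≈ 5.3166)
s = 20
a(L, y) = 1/20
I = -4271690/1911 (I = -2230 - 1*10160/1911 = -2230 - 10160/1911 = -4271690/1911 ≈ -2235.3)
I/a(Q(2), 26) - 3472/(-2665) = -4271690/(1911*1/20) - 3472/(-2665) = -4271690/1911*20 - 3472*(-1/2665) = -85433800/1911 + 3472/2665 = -17513418616/391755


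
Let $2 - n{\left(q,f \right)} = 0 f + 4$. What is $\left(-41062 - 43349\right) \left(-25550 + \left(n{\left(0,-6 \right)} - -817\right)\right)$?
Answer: $2087906085$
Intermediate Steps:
$n{\left(q,f \right)} = -2$ ($n{\left(q,f \right)} = 2 - \left(0 f + 4\right) = 2 - \left(0 + 4\right) = 2 - 4 = -2$)
$\left(-41062 - 43349\right) \left(-25550 + \left(n{\left(0,-6 \right)} - -817\right)\right) = \left(-41062 - 43349\right) \left(-25550 - -815\right) = - 84411 \left(-25550 + \left(-2 + 817\right)\right) = - 84411 \left(-25550 + 815\right) = \left(-84411\right) \left(-24735\right) = 2087906085$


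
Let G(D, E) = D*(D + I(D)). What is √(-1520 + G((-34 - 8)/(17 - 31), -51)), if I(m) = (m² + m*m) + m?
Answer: 2*I*√362 ≈ 38.053*I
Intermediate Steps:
I(m) = m + 2*m² (I(m) = (m² + m²) + m = 2*m² + m = m + 2*m²)
G(D, E) = D*(D + D*(1 + 2*D))
√(-1520 + G((-34 - 8)/(17 - 31), -51)) = √(-1520 + 2*((-34 - 8)/(17 - 31))²*(1 + (-34 - 8)/(17 - 31))) = √(-1520 + 2*(-42/(-14))²*(1 - 42/(-14))) = √(-1520 + 2*(-42*(-1/14))²*(1 - 42*(-1/14))) = √(-1520 + 2*3²*(1 + 3)) = √(-1520 + 2*9*4) = √(-1520 + 72) = √(-1448) = 2*I*√362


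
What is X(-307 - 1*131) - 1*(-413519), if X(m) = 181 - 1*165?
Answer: 413535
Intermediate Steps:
X(m) = 16 (X(m) = 181 - 165 = 16)
X(-307 - 1*131) - 1*(-413519) = 16 - 1*(-413519) = 16 + 413519 = 413535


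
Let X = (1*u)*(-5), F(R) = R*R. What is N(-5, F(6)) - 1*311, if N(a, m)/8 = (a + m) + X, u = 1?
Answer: -103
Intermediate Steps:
F(R) = R²
X = -5 (X = (1*1)*(-5) = 1*(-5) = -5)
N(a, m) = -40 + 8*a + 8*m (N(a, m) = 8*((a + m) - 5) = 8*(-5 + a + m) = -40 + 8*a + 8*m)
N(-5, F(6)) - 1*311 = (-40 + 8*(-5) + 8*6²) - 1*311 = (-40 - 40 + 8*36) - 311 = (-40 - 40 + 288) - 311 = 208 - 311 = -103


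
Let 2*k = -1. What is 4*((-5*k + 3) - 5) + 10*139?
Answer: 1392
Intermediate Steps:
k = -1/2 (k = (1/2)*(-1) = -1/2 ≈ -0.50000)
4*((-5*k + 3) - 5) + 10*139 = 4*((-5*(-1/2) + 3) - 5) + 10*139 = 4*((5/2 + 3) - 5) + 1390 = 4*(11/2 - 5) + 1390 = 4*(1/2) + 1390 = 2 + 1390 = 1392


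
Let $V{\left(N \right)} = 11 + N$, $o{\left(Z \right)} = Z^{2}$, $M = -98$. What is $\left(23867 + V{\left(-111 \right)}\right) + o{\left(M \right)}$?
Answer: $33371$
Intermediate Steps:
$\left(23867 + V{\left(-111 \right)}\right) + o{\left(M \right)} = \left(23867 + \left(11 - 111\right)\right) + \left(-98\right)^{2} = \left(23867 - 100\right) + 9604 = 23767 + 9604 = 33371$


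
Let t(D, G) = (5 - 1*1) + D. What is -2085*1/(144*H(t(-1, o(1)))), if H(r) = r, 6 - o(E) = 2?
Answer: -695/144 ≈ -4.8264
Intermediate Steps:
o(E) = 4 (o(E) = 6 - 1*2 = 6 - 2 = 4)
t(D, G) = 4 + D (t(D, G) = (5 - 1) + D = 4 + D)
-2085*1/(144*H(t(-1, o(1)))) = -2085*1/(144*(4 - 1)) = -2085/(3*144) = -2085/432 = -2085*1/432 = -695/144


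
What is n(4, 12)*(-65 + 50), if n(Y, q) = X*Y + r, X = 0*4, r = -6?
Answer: 90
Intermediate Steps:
X = 0
n(Y, q) = -6 (n(Y, q) = 0*Y - 6 = 0 - 6 = -6)
n(4, 12)*(-65 + 50) = -6*(-65 + 50) = -6*(-15) = 90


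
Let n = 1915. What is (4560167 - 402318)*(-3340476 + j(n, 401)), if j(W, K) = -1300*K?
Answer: -16056681479824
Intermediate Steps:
(4560167 - 402318)*(-3340476 + j(n, 401)) = (4560167 - 402318)*(-3340476 - 1300*401) = 4157849*(-3340476 - 521300) = 4157849*(-3861776) = -16056681479824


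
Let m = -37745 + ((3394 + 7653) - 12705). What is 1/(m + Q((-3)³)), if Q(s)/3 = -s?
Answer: -1/39322 ≈ -2.5431e-5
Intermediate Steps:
m = -39403 (m = -37745 + (11047 - 12705) = -37745 - 1658 = -39403)
Q(s) = -3*s (Q(s) = 3*(-s) = -3*s)
1/(m + Q((-3)³)) = 1/(-39403 - 3*(-3)³) = 1/(-39403 - 3*(-27)) = 1/(-39403 + 81) = 1/(-39322) = -1/39322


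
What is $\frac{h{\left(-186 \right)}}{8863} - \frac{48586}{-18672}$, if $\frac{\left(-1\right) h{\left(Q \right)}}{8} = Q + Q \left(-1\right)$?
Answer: $\frac{24293}{9336} \approx 2.6021$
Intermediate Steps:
$h{\left(Q \right)} = 0$ ($h{\left(Q \right)} = - 8 \left(Q + Q \left(-1\right)\right) = - 8 \left(Q - Q\right) = \left(-8\right) 0 = 0$)
$\frac{h{\left(-186 \right)}}{8863} - \frac{48586}{-18672} = \frac{0}{8863} - \frac{48586}{-18672} = 0 \cdot \frac{1}{8863} - - \frac{24293}{9336} = 0 + \frac{24293}{9336} = \frac{24293}{9336}$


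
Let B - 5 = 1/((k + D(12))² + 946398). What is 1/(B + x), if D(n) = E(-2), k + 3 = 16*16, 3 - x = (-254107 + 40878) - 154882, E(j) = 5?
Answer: 1012962/372890558479 ≈ 2.7165e-6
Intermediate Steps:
x = 368114 (x = 3 - ((-254107 + 40878) - 154882) = 3 - (-213229 - 154882) = 3 - 1*(-368111) = 3 + 368111 = 368114)
k = 253 (k = -3 + 16*16 = -3 + 256 = 253)
D(n) = 5
B = 5064811/1012962 (B = 5 + 1/((253 + 5)² + 946398) = 5 + 1/(258² + 946398) = 5 + 1/(66564 + 946398) = 5 + 1/1012962 = 5064811/1012962 ≈ 5.0000)
1/(B + x) = 1/(5064811/1012962 + 368114) = 1/(372890558479/1012962) = 1012962/372890558479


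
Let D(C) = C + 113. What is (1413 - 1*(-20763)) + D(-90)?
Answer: 22199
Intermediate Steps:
D(C) = 113 + C
(1413 - 1*(-20763)) + D(-90) = (1413 - 1*(-20763)) + (113 - 90) = (1413 + 20763) + 23 = 22176 + 23 = 22199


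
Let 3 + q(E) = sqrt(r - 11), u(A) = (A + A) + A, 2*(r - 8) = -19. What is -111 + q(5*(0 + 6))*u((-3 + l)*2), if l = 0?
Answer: -57 - 45*I*sqrt(2) ≈ -57.0 - 63.64*I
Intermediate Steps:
r = -3/2 (r = 8 + (1/2)*(-19) = 8 - 19/2 = -3/2 ≈ -1.5000)
u(A) = 3*A (u(A) = 2*A + A = 3*A)
q(E) = -3 + 5*I*sqrt(2)/2 (q(E) = -3 + sqrt(-3/2 - 11) = -3 + sqrt(-25/2) = -3 + 5*I*sqrt(2)/2)
-111 + q(5*(0 + 6))*u((-3 + l)*2) = -111 + (-3 + 5*I*sqrt(2)/2)*(3*((-3 + 0)*2)) = -111 + (-3 + 5*I*sqrt(2)/2)*(3*(-3*2)) = -111 + (-3 + 5*I*sqrt(2)/2)*(3*(-6)) = -111 + (-3 + 5*I*sqrt(2)/2)*(-18) = -111 + (54 - 45*I*sqrt(2)) = -57 - 45*I*sqrt(2)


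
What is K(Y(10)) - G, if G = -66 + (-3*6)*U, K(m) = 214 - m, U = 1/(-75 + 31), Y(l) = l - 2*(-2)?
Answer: 5843/22 ≈ 265.59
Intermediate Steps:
Y(l) = 4 + l (Y(l) = l + 4 = 4 + l)
U = -1/44 (U = 1/(-44) = -1/44 ≈ -0.022727)
G = -1443/22 (G = -66 - 3*6*(-1/44) = -66 - 18*(-1/44) = -66 + 9/22 = -1443/22 ≈ -65.591)
K(Y(10)) - G = (214 - (4 + 10)) - 1*(-1443/22) = (214 - 1*14) + 1443/22 = (214 - 14) + 1443/22 = 200 + 1443/22 = 5843/22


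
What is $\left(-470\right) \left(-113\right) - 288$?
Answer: $52822$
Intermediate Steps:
$\left(-470\right) \left(-113\right) - 288 = 53110 - 288 = 52822$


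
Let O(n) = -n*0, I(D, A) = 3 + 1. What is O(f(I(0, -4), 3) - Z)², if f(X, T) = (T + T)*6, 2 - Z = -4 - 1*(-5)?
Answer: 0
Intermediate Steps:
Z = 1 (Z = 2 - (-4 - 1*(-5)) = 2 - (-4 + 5) = 2 - 1*1 = 2 - 1 = 1)
I(D, A) = 4
f(X, T) = 12*T (f(X, T) = (2*T)*6 = 12*T)
O(n) = 0
O(f(I(0, -4), 3) - Z)² = 0² = 0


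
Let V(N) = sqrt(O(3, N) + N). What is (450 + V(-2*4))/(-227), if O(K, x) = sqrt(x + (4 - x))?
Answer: -450/227 - I*sqrt(6)/227 ≈ -1.9824 - 0.010791*I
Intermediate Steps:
O(K, x) = 2 (O(K, x) = sqrt(4) = 2)
V(N) = sqrt(2 + N)
(450 + V(-2*4))/(-227) = (450 + sqrt(2 - 2*4))/(-227) = (450 + sqrt(2 - 8))*(-1/227) = (450 + sqrt(-6))*(-1/227) = (450 + I*sqrt(6))*(-1/227) = -450/227 - I*sqrt(6)/227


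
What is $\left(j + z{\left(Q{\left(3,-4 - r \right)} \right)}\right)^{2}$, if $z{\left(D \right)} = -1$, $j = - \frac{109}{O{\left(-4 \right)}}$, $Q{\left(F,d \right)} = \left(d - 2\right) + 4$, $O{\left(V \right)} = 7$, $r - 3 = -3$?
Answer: $\frac{13456}{49} \approx 274.61$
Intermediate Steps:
$r = 0$ ($r = 3 - 3 = 0$)
$Q{\left(F,d \right)} = 2 + d$ ($Q{\left(F,d \right)} = \left(-2 + d\right) + 4 = 2 + d$)
$j = - \frac{109}{7} \approx -15.571$
$\left(j + z{\left(Q{\left(3,-4 - r \right)} \right)}\right)^{2} = \left(- \frac{109}{7} - 1\right)^{2} = \left(- \frac{116}{7}\right)^{2} = \frac{13456}{49}$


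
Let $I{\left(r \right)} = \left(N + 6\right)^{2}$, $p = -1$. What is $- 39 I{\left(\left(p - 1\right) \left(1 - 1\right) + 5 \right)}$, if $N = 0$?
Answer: $-1404$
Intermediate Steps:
$I{\left(r \right)} = 36$ ($I{\left(r \right)} = \left(0 + 6\right)^{2} = 6^{2} = 36$)
$- 39 I{\left(\left(p - 1\right) \left(1 - 1\right) + 5 \right)} = \left(-39\right) 36 = -1404$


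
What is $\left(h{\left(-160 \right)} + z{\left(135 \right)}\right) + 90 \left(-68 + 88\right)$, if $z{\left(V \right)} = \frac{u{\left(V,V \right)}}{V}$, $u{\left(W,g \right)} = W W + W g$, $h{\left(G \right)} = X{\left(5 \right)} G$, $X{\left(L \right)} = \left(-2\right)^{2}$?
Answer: $1430$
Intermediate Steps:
$X{\left(L \right)} = 4$
$h{\left(G \right)} = 4 G$
$u{\left(W,g \right)} = W^{2} + W g$
$z{\left(V \right)} = 2 V$ ($z{\left(V \right)} = \frac{V \left(V + V\right)}{V} = \frac{V 2 V}{V} = \frac{2 V^{2}}{V} = 2 V$)
$\left(h{\left(-160 \right)} + z{\left(135 \right)}\right) + 90 \left(-68 + 88\right) = \left(4 \left(-160\right) + 2 \cdot 135\right) + 90 \left(-68 + 88\right) = \left(-640 + 270\right) + 90 \cdot 20 = -370 + 1800 = 1430$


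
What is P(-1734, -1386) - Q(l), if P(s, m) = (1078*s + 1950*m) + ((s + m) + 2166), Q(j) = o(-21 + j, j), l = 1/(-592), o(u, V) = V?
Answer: -2707160351/592 ≈ -4.5729e+6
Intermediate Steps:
l = -1/592 ≈ -0.0016892
Q(j) = j
P(s, m) = 2166 + 1079*s + 1951*m (P(s, m) = (1078*s + 1950*m) + ((m + s) + 2166) = (1078*s + 1950*m) + (2166 + m + s) = 2166 + 1079*s + 1951*m)
P(-1734, -1386) - Q(l) = (2166 + 1079*(-1734) + 1951*(-1386)) - 1*(-1/592) = (2166 - 1870986 - 2704086) + 1/592 = -4572906 + 1/592 = -2707160351/592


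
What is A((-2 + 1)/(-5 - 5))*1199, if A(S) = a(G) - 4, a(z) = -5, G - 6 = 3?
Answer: -10791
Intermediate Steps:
G = 9 (G = 6 + 3 = 9)
A(S) = -9 (A(S) = -5 - 4 = -9)
A((-2 + 1)/(-5 - 5))*1199 = -9*1199 = -10791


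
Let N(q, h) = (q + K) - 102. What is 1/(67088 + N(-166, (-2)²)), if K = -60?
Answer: 1/66760 ≈ 1.4979e-5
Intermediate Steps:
N(q, h) = -162 + q (N(q, h) = (q - 60) - 102 = (-60 + q) - 102 = -162 + q)
1/(67088 + N(-166, (-2)²)) = 1/(67088 + (-162 - 166)) = 1/(67088 - 328) = 1/66760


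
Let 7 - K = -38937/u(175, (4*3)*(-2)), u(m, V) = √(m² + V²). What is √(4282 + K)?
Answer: √(4175351797889 + 1214873337*√31201)/31201 ≈ 67.152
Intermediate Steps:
u(m, V) = √(V² + m²)
K = 7 + 38937*√31201/31201 (K = 7 - (-38937)/(√(((4*3)*(-2))² + 175²)) = 7 - (-38937)/(√((12*(-2))² + 30625)) = 7 - (-38937)/(√((-24)² + 30625)) = 7 - (-38937)/(√(576 + 30625)) = 7 - (-38937)/(√31201) = 7 - (-38937)*√31201/31201 = 7 + 38937*√31201/31201 ≈ 227.43)
√(4282 + K) = √(4282 + (7 + 38937*√31201/31201)) = √(4289 + 38937*√31201/31201)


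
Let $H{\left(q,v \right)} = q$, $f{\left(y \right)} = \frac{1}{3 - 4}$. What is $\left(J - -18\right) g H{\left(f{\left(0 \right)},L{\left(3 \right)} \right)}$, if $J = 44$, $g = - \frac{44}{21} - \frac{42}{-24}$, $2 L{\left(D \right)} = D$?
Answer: $\frac{899}{42} \approx 21.405$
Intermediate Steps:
$L{\left(D \right)} = \frac{D}{2}$
$f{\left(y \right)} = -1$ ($f{\left(y \right)} = \frac{1}{-1} = -1$)
$g = - \frac{29}{84}$ ($g = \left(-44\right) \frac{1}{21} - - \frac{7}{4} = - \frac{44}{21} + \frac{7}{4} = - \frac{29}{84} \approx -0.34524$)
$\left(J - -18\right) g H{\left(f{\left(0 \right)},L{\left(3 \right)} \right)} = \left(44 - -18\right) \left(- \frac{29}{84}\right) \left(-1\right) = \left(44 + 18\right) \left(- \frac{29}{84}\right) \left(-1\right) = 62 \left(- \frac{29}{84}\right) \left(-1\right) = \left(- \frac{899}{42}\right) \left(-1\right) = \frac{899}{42}$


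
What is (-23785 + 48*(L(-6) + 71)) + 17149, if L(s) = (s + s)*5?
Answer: -6108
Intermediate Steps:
L(s) = 10*s (L(s) = (2*s)*5 = 10*s)
(-23785 + 48*(L(-6) + 71)) + 17149 = (-23785 + 48*(10*(-6) + 71)) + 17149 = (-23785 + 48*(-60 + 71)) + 17149 = (-23785 + 48*11) + 17149 = (-23785 + 528) + 17149 = -23257 + 17149 = -6108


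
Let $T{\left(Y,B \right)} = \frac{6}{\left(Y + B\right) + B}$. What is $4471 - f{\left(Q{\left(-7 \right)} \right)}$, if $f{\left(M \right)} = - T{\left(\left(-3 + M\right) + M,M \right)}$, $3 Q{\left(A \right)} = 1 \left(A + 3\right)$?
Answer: $\frac{111757}{25} \approx 4470.3$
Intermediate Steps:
$T{\left(Y,B \right)} = \frac{6}{Y + 2 B}$ ($T{\left(Y,B \right)} = \frac{6}{\left(B + Y\right) + B} = \frac{6}{Y + 2 B}$)
$Q{\left(A \right)} = 1 + \frac{A}{3}$ ($Q{\left(A \right)} = \frac{1 \left(A + 3\right)}{3} = \frac{1 \left(3 + A\right)}{3} = \frac{3 + A}{3} = 1 + \frac{A}{3}$)
$f{\left(M \right)} = - \frac{6}{-3 + 4 M}$ ($f{\left(M \right)} = - \frac{6}{\left(\left(-3 + M\right) + M\right) + 2 M} = - \frac{6}{\left(-3 + 2 M\right) + 2 M} = - \frac{6}{-3 + 4 M}$)
$4471 - f{\left(Q{\left(-7 \right)} \right)} = 4471 - - \frac{6}{-3 + 4 \left(1 + \frac{1}{3} \left(-7\right)\right)} = 4471 - - \frac{6}{-3 + 4 \left(1 - \frac{7}{3}\right)} = 4471 - - \frac{6}{-3 + 4 \left(- \frac{4}{3}\right)} = 4471 - - \frac{6}{-3 - \frac{16}{3}} = 4471 - - \frac{6}{- \frac{25}{3}} = 4471 - \left(-6\right) \left(- \frac{3}{25}\right) = 4471 - \frac{18}{25} = \frac{111757}{25}$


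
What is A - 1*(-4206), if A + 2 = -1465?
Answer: 2739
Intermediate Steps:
A = -1467 (A = -2 - 1465 = -1467)
A - 1*(-4206) = -1467 - 1*(-4206) = -1467 + 4206 = 2739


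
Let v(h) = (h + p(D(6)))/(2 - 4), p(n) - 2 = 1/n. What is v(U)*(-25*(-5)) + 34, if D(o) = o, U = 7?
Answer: -6467/12 ≈ -538.92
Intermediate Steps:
p(n) = 2 + 1/n
v(h) = -13/12 - h/2 (v(h) = (h + (2 + 1/6))/(2 - 4) = (h + (2 + ⅙))/(-2) = (h + 13/6)*(-½) = (13/6 + h)*(-½) = -13/12 - h/2)
v(U)*(-25*(-5)) + 34 = (-13/12 - ½*7)*(-25*(-5)) + 34 = (-13/12 - 7/2)*(-5*(-25)) + 34 = -55/12*125 + 34 = -6875/12 + 34 = -6467/12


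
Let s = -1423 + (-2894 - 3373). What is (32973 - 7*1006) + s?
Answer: 18241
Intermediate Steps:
s = -7690 (s = -1423 - 6267 = -7690)
(32973 - 7*1006) + s = (32973 - 7*1006) - 7690 = (32973 - 7042) - 7690 = 25931 - 7690 = 18241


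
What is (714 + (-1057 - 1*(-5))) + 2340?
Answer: 2002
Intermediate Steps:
(714 + (-1057 - 1*(-5))) + 2340 = (714 + (-1057 + 5)) + 2340 = (714 - 1052) + 2340 = -338 + 2340 = 2002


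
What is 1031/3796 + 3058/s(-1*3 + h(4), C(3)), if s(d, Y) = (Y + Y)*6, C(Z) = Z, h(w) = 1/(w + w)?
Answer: 2911321/34164 ≈ 85.216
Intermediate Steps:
h(w) = 1/(2*w)
s(d, Y) = 12*Y (s(d, Y) = (2*Y)*6 = 12*Y)
1031/3796 + 3058/s(-1*3 + h(4), C(3)) = 1031/3796 + 3058/((12*3)) = 1031*(1/3796) + 3058/36 = 1031/3796 + 3058*(1/36) = 1031/3796 + 1529/18 = 2911321/34164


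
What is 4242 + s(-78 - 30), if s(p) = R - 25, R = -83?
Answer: 4134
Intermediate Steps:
s(p) = -108 (s(p) = -83 - 25 = -108)
4242 + s(-78 - 30) = 4242 - 108 = 4134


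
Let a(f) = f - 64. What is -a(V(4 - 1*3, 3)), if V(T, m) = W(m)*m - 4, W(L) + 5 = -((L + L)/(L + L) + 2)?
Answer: 92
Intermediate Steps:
W(L) = -8 (W(L) = -5 - ((L + L)/(L + L) + 2) = -5 - ((2*L)/((2*L)) + 2) = -5 - ((2*L)*(1/(2*L)) + 2) = -5 - (1 + 2) = -5 - 1*3 = -5 - 3 = -8)
V(T, m) = -4 - 8*m (V(T, m) = -8*m - 4 = -4 - 8*m)
a(f) = -64 + f
-a(V(4 - 1*3, 3)) = -(-64 + (-4 - 8*3)) = -(-64 + (-4 - 24)) = -(-64 - 28) = -1*(-92) = 92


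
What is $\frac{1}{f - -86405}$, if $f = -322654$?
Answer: $- \frac{1}{236249} \approx -4.2328 \cdot 10^{-6}$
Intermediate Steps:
$\frac{1}{f - -86405} = \frac{1}{-322654 - -86405} = \frac{1}{-322654 + \left(-196395 + 282800\right)} = \frac{1}{-322654 + 86405} = \frac{1}{-236249} = - \frac{1}{236249}$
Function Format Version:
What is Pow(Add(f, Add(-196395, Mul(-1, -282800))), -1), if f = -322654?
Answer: Rational(-1, 236249) ≈ -4.2328e-6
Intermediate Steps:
Pow(Add(f, Add(-196395, Mul(-1, -282800))), -1) = Pow(Add(-322654, Add(-196395, Mul(-1, -282800))), -1) = Pow(Add(-322654, Add(-196395, 282800)), -1) = Pow(Add(-322654, 86405), -1) = Pow(-236249, -1) = Rational(-1, 236249)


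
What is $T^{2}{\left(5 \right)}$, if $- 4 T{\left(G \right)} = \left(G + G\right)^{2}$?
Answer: $625$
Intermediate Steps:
$T{\left(G \right)} = - G^{2}$ ($T{\left(G \right)} = - \frac{\left(G + G\right)^{2}}{4} = - \frac{\left(2 G\right)^{2}}{4} = - \frac{4 G^{2}}{4} = - G^{2}$)
$T^{2}{\left(5 \right)} = \left(- 5^{2}\right)^{2} = \left(\left(-1\right) 25\right)^{2} = \left(-25\right)^{2} = 625$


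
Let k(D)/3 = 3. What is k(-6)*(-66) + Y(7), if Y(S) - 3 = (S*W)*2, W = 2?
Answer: -563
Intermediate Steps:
k(D) = 9 (k(D) = 3*3 = 9)
Y(S) = 3 + 4*S (Y(S) = 3 + (S*2)*2 = 3 + (2*S)*2 = 3 + 4*S)
k(-6)*(-66) + Y(7) = 9*(-66) + (3 + 4*7) = -594 + (3 + 28) = -594 + 31 = -563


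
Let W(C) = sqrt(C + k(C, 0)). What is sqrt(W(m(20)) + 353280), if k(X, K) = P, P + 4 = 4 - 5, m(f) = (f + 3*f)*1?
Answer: sqrt(353280 + 5*sqrt(3)) ≈ 594.38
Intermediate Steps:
m(f) = 4*f (m(f) = (4*f)*1 = 4*f)
P = -5 (P = -4 + (4 - 5) = -4 - 1 = -5)
k(X, K) = -5
W(C) = sqrt(-5 + C) (W(C) = sqrt(C - 5) = sqrt(-5 + C))
sqrt(W(m(20)) + 353280) = sqrt(sqrt(-5 + 4*20) + 353280) = sqrt(sqrt(-5 + 80) + 353280) = sqrt(sqrt(75) + 353280) = sqrt(5*sqrt(3) + 353280) = sqrt(353280 + 5*sqrt(3))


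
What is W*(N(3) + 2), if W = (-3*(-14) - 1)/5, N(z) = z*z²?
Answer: 1189/5 ≈ 237.80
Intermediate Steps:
N(z) = z³
W = 41/5 (W = (42 - 1)/5 = (⅕)*41 = 41/5 ≈ 8.2000)
W*(N(3) + 2) = 41*(3³ + 2)/5 = 41*(27 + 2)/5 = (41/5)*29 = 1189/5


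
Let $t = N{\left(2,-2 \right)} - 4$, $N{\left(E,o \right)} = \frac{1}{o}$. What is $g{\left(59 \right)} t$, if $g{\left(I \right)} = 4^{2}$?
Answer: $-72$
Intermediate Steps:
$g{\left(I \right)} = 16$
$t = - \frac{9}{2}$ ($t = \frac{1}{-2} - 4 = - \frac{1}{2} - 4 = - \frac{9}{2} \approx -4.5$)
$g{\left(59 \right)} t = 16 \left(- \frac{9}{2}\right) = -72$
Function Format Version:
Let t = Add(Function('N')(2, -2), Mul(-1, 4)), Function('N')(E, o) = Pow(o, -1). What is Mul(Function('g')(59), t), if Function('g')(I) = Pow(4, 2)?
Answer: -72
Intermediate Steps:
Function('g')(I) = 16
t = Rational(-9, 2) (t = Add(Pow(-2, -1), Mul(-1, 4)) = Add(Rational(-1, 2), -4) = Rational(-9, 2) ≈ -4.5000)
Mul(Function('g')(59), t) = Mul(16, Rational(-9, 2)) = -72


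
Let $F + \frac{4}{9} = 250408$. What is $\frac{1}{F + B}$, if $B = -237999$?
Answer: $\frac{9}{111677} \approx 8.059 \cdot 10^{-5}$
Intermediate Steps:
$F = \frac{2253668}{9}$ ($F = - \frac{4}{9} + 250408 = \frac{2253668}{9} \approx 2.5041 \cdot 10^{5}$)
$\frac{1}{F + B} = \frac{1}{\frac{2253668}{9} - 237999} = \frac{1}{\frac{111677}{9}} = \frac{9}{111677}$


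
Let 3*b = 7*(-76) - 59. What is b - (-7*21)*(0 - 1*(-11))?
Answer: 1420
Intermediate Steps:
b = -197 (b = (7*(-76) - 59)/3 = (-532 - 59)/3 = (1/3)*(-591) = -197)
b - (-7*21)*(0 - 1*(-11)) = -197 - (-7*21)*(0 - 1*(-11)) = -197 - (-147)*(0 + 11) = -197 - (-147)*11 = -197 - 1*(-1617) = -197 + 1617 = 1420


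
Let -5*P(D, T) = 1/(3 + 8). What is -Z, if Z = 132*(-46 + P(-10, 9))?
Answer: 30372/5 ≈ 6074.4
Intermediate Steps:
P(D, T) = -1/55 (P(D, T) = -1/(5*(3 + 8)) = -⅕/11 = -⅕*1/11 = -1/55)
Z = -30372/5 (Z = 132*(-46 - 1/55) = 132*(-2531/55) = -30372/5 ≈ -6074.4)
-Z = -1*(-30372/5) = 30372/5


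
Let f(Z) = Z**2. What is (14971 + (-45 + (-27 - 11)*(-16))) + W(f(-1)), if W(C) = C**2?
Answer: 15535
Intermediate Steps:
(14971 + (-45 + (-27 - 11)*(-16))) + W(f(-1)) = (14971 + (-45 + (-27 - 11)*(-16))) + ((-1)**2)**2 = (14971 + (-45 - 38*(-16))) + 1**2 = (14971 + (-45 + 608)) + 1 = (14971 + 563) + 1 = 15534 + 1 = 15535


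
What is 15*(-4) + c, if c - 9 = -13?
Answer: -64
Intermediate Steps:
c = -4 (c = 9 - 13 = -4)
15*(-4) + c = 15*(-4) - 4 = -60 - 4 = -64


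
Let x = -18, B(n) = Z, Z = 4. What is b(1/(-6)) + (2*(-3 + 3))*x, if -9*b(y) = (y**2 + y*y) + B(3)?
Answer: -73/162 ≈ -0.45062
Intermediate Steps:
B(n) = 4
b(y) = -4/9 - 2*y**2/9 (b(y) = -((y**2 + y*y) + 4)/9 = -((y**2 + y**2) + 4)/9 = -(2*y**2 + 4)/9 = -(4 + 2*y**2)/9 = -4/9 - 2*y**2/9)
b(1/(-6)) + (2*(-3 + 3))*x = (-4/9 - 2*(1/(-6))**2/9) + (2*(-3 + 3))*(-18) = (-4/9 - 2*(-1/6)**2/9) + (2*0)*(-18) = (-4/9 - 2/9*1/36) + 0*(-18) = (-4/9 - 1/162) + 0 = -73/162 + 0 = -73/162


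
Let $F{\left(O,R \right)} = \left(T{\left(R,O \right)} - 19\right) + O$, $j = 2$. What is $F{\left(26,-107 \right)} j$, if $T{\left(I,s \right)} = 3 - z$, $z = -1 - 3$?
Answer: $28$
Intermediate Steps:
$z = -4$
$T{\left(I,s \right)} = 7$ ($T{\left(I,s \right)} = 3 - -4 = 3 + 4 = 7$)
$F{\left(O,R \right)} = -12 + O$ ($F{\left(O,R \right)} = \left(7 - 19\right) + O = -12 + O$)
$F{\left(26,-107 \right)} j = \left(-12 + 26\right) 2 = 14 \cdot 2 = 28$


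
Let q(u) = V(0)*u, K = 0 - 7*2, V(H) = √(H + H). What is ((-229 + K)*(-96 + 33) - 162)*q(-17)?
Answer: 0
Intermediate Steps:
V(H) = √2*√H (V(H) = √(2*H) = √2*√H)
K = -14 (K = 0 - 14 = -14)
q(u) = 0 (q(u) = (√2*√0)*u = (√2*0)*u = 0*u = 0)
((-229 + K)*(-96 + 33) - 162)*q(-17) = ((-229 - 14)*(-96 + 33) - 162)*0 = (-243*(-63) - 162)*0 = (15309 - 162)*0 = 15147*0 = 0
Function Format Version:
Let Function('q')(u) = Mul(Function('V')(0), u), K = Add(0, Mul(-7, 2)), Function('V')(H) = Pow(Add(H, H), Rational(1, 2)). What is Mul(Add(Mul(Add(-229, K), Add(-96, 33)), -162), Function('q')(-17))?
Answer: 0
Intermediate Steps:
Function('V')(H) = Mul(Pow(2, Rational(1, 2)), Pow(H, Rational(1, 2))) (Function('V')(H) = Pow(Mul(2, H), Rational(1, 2)) = Mul(Pow(2, Rational(1, 2)), Pow(H, Rational(1, 2))))
K = -14 (K = Add(0, -14) = -14)
Function('q')(u) = 0 (Function('q')(u) = Mul(Mul(Pow(2, Rational(1, 2)), Pow(0, Rational(1, 2))), u) = Mul(Mul(Pow(2, Rational(1, 2)), 0), u) = Mul(0, u) = 0)
Mul(Add(Mul(Add(-229, K), Add(-96, 33)), -162), Function('q')(-17)) = Mul(Add(Mul(Add(-229, -14), Add(-96, 33)), -162), 0) = Mul(Add(Mul(-243, -63), -162), 0) = Mul(Add(15309, -162), 0) = Mul(15147, 0) = 0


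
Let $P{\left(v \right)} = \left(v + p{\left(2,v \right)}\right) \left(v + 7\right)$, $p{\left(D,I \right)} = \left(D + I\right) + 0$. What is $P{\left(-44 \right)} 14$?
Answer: $44548$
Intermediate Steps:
$p{\left(D,I \right)} = D + I$
$P{\left(v \right)} = \left(2 + 2 v\right) \left(7 + v\right)$ ($P{\left(v \right)} = \left(v + \left(2 + v\right)\right) \left(v + 7\right) = \left(2 + 2 v\right) \left(7 + v\right)$)
$P{\left(-44 \right)} 14 = \left(14 + 2 \left(-44\right)^{2} + 16 \left(-44\right)\right) 14 = \left(14 + 2 \cdot 1936 - 704\right) 14 = \left(14 + 3872 - 704\right) 14 = 3182 \cdot 14 = 44548$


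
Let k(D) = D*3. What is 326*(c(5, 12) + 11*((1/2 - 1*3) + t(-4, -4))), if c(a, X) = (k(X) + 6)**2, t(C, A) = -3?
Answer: 555341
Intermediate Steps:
k(D) = 3*D
c(a, X) = (6 + 3*X)**2 (c(a, X) = (3*X + 6)**2 = (6 + 3*X)**2)
326*(c(5, 12) + 11*((1/2 - 1*3) + t(-4, -4))) = 326*(9*(2 + 12)**2 + 11*((1/2 - 1*3) - 3)) = 326*(9*14**2 + 11*((1/2 - 3) - 3)) = 326*(9*196 + 11*(-5/2 - 3)) = 326*(1764 + 11*(-11/2)) = 326*(1764 - 121/2) = 326*(3407/2) = 555341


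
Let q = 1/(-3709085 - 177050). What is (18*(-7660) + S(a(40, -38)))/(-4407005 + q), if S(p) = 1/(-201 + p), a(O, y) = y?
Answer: 128061054104335/4093165713786564 ≈ 0.031287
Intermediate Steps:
q = -1/3886135 (q = 1/(-3886135) = -1/3886135 ≈ -2.5733e-7)
(18*(-7660) + S(a(40, -38)))/(-4407005 + q) = (18*(-7660) + 1/(-201 - 38))/(-4407005 - 1/3886135) = (-137880 + 1/(-239))/(-17126216375676/3886135) = (-137880 - 1/239)*(-3886135/17126216375676) = -32953321/239*(-3886135/17126216375676) = 128061054104335/4093165713786564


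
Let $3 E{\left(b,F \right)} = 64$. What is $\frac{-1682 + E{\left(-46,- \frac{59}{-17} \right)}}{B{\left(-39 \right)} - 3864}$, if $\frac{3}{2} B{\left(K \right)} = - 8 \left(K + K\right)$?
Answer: $\frac{2491}{5172} \approx 0.48163$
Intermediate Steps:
$E{\left(b,F \right)} = \frac{64}{3}$ ($E{\left(b,F \right)} = \frac{1}{3} \cdot 64 = \frac{64}{3}$)
$B{\left(K \right)} = - \frac{32 K}{3}$ ($B{\left(K \right)} = \frac{2 \left(- 8 \left(K + K\right)\right)}{3} = \frac{2 \left(- 8 \cdot 2 K\right)}{3} = \frac{2 \left(- 16 K\right)}{3} = - \frac{32 K}{3}$)
$\frac{-1682 + E{\left(-46,- \frac{59}{-17} \right)}}{B{\left(-39 \right)} - 3864} = \frac{-1682 + \frac{64}{3}}{\left(- \frac{32}{3}\right) \left(-39\right) - 3864} = - \frac{4982}{3 \left(416 - 3864\right)} = - \frac{4982}{3 \left(-3448\right)} = \left(- \frac{4982}{3}\right) \left(- \frac{1}{3448}\right) = \frac{2491}{5172}$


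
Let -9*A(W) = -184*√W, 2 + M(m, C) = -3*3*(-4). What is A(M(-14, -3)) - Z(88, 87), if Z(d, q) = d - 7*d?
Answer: 528 + 184*√34/9 ≈ 647.21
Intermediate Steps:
M(m, C) = 34 (M(m, C) = -2 - 3*3*(-4) = -2 - 9*(-4) = -2 + 36 = 34)
Z(d, q) = -6*d
A(W) = 184*√W/9 (A(W) = -(-184)*√W/9 = 184*√W/9)
A(M(-14, -3)) - Z(88, 87) = 184*√34/9 - (-6)*88 = 184*√34/9 - 1*(-528) = 184*√34/9 + 528 = 528 + 184*√34/9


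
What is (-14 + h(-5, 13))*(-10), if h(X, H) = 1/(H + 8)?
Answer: 2930/21 ≈ 139.52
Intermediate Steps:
h(X, H) = 1/(8 + H)
(-14 + h(-5, 13))*(-10) = (-14 + 1/(8 + 13))*(-10) = (-14 + 1/21)*(-10) = -293/21*(-10) = 2930/21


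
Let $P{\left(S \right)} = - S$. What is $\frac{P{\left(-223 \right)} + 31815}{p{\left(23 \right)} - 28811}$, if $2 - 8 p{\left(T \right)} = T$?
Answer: $- \frac{256304}{230509} \approx -1.1119$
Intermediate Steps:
$p{\left(T \right)} = \frac{1}{4} - \frac{T}{8}$
$\frac{P{\left(-223 \right)} + 31815}{p{\left(23 \right)} - 28811} = \frac{\left(-1\right) \left(-223\right) + 31815}{\left(\frac{1}{4} - \frac{23}{8}\right) - 28811} = \frac{223 + 31815}{\left(\frac{1}{4} - \frac{23}{8}\right) - 28811} = \frac{32038}{- \frac{21}{8} - 28811} = \frac{32038}{- \frac{230509}{8}} = 32038 \left(- \frac{8}{230509}\right) = - \frac{256304}{230509}$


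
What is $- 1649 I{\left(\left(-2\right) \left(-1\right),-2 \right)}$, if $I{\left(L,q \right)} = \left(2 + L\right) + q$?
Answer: $-3298$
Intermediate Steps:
$I{\left(L,q \right)} = 2 + L + q$
$- 1649 I{\left(\left(-2\right) \left(-1\right),-2 \right)} = - 1649 \left(2 - -2 - 2\right) = - 1649 \left(2 + 2 - 2\right) = \left(-1649\right) 2 = -3298$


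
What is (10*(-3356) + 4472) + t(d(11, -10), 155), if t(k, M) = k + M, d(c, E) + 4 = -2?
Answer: -28939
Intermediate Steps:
d(c, E) = -6 (d(c, E) = -4 - 2 = -6)
t(k, M) = M + k
(10*(-3356) + 4472) + t(d(11, -10), 155) = (10*(-3356) + 4472) + (155 - 6) = (-33560 + 4472) + 149 = -29088 + 149 = -28939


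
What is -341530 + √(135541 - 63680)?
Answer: -341530 + √71861 ≈ -3.4126e+5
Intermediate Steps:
-341530 + √(135541 - 63680) = -341530 + √71861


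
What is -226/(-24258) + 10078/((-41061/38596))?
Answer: -524202045451/55336541 ≈ -9473.0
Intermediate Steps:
-226/(-24258) + 10078/((-41061/38596)) = -226*(-1/24258) + 10078/((-41061*1/38596)) = 113/12129 + 10078/(-41061/38596) = 113/12129 + 10078*(-38596/41061) = 113/12129 - 388970488/41061 = -524202045451/55336541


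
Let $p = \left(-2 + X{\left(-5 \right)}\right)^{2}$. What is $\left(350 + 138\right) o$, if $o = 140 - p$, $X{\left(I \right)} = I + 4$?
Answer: $63928$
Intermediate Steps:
$X{\left(I \right)} = 4 + I$
$p = 9$ ($p = \left(-2 + \left(4 - 5\right)\right)^{2} = \left(-2 - 1\right)^{2} = \left(-3\right)^{2} = 9$)
$o = 131$ ($o = 140 - 9 = 131$)
$\left(350 + 138\right) o = \left(350 + 138\right) 131 = 488 \cdot 131 = 63928$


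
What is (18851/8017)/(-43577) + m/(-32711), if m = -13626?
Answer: 4759719244373/11427810579199 ≈ 0.41650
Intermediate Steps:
(18851/8017)/(-43577) + m/(-32711) = (18851/8017)/(-43577) - 13626/(-32711) = (18851*(1/8017))*(-1/43577) - 13626*(-1/32711) = (18851/8017)*(-1/43577) + 13626/32711 = -18851/349356809 + 13626/32711 = 4759719244373/11427810579199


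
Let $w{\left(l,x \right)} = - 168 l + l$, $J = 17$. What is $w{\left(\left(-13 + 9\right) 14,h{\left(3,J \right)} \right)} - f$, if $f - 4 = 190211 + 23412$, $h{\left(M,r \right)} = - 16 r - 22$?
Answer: $-204275$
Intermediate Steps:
$h{\left(M,r \right)} = -22 - 16 r$
$f = 213627$ ($f = 4 + \left(190211 + 23412\right) = 4 + 213623 = 213627$)
$w{\left(l,x \right)} = - 167 l$
$w{\left(\left(-13 + 9\right) 14,h{\left(3,J \right)} \right)} - f = - 167 \left(-13 + 9\right) 14 - 213627 = - 167 \left(\left(-4\right) 14\right) - 213627 = \left(-167\right) \left(-56\right) - 213627 = 9352 - 213627 = -204275$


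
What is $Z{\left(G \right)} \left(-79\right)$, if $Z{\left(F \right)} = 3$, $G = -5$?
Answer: $-237$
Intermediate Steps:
$Z{\left(G \right)} \left(-79\right) = 3 \left(-79\right) = -237$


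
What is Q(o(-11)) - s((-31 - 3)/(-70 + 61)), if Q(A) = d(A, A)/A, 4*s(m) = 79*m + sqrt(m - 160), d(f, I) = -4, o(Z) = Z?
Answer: -14701/198 - I*sqrt(1406)/12 ≈ -74.247 - 3.1247*I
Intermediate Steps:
s(m) = sqrt(-160 + m)/4 + 79*m/4 (s(m) = (79*m + sqrt(m - 160))/4 = (79*m + sqrt(-160 + m))/4 = (sqrt(-160 + m) + 79*m)/4 = sqrt(-160 + m)/4 + 79*m/4)
Q(A) = -4/A
Q(o(-11)) - s((-31 - 3)/(-70 + 61)) = -4/(-11) - (sqrt(-160 + (-31 - 3)/(-70 + 61))/4 + 79*((-31 - 3)/(-70 + 61))/4) = -4*(-1/11) - (sqrt(-160 - 34/(-9))/4 + 79*(-34/(-9))/4) = 4/11 - (sqrt(-160 - 34*(-1/9))/4 + 79*(-34*(-1/9))/4) = 4/11 - (sqrt(-160 + 34/9)/4 + (79/4)*(34/9)) = 4/11 - (sqrt(-1406/9)/4 + 1343/18) = 4/11 - ((I*sqrt(1406)/3)/4 + 1343/18) = 4/11 - (I*sqrt(1406)/12 + 1343/18) = 4/11 - (1343/18 + I*sqrt(1406)/12) = 4/11 + (-1343/18 - I*sqrt(1406)/12) = -14701/198 - I*sqrt(1406)/12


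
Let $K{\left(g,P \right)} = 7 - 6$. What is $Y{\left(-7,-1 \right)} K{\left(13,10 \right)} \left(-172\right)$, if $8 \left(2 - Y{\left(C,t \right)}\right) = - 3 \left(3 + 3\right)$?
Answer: $-731$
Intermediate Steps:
$Y{\left(C,t \right)} = \frac{17}{4}$ ($Y{\left(C,t \right)} = 2 - \frac{\left(-3\right) \left(3 + 3\right)}{8} = 2 - \frac{\left(-3\right) 6}{8} = 2 - - \frac{9}{4} = 2 + \frac{9}{4} = \frac{17}{4}$)
$K{\left(g,P \right)} = 1$ ($K{\left(g,P \right)} = 7 - 6 = 1$)
$Y{\left(-7,-1 \right)} K{\left(13,10 \right)} \left(-172\right) = \frac{17}{4} \cdot 1 \left(-172\right) = \frac{17}{4} \left(-172\right) = -731$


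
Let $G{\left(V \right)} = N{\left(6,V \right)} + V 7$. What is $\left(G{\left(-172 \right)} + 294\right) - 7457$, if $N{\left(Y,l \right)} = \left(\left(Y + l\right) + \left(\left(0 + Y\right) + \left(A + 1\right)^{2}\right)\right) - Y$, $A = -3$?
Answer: $-8529$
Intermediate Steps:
$N{\left(Y,l \right)} = 4 + Y + l$ ($N{\left(Y,l \right)} = \left(\left(Y + l\right) + \left(\left(0 + Y\right) + \left(-3 + 1\right)^{2}\right)\right) - Y = \left(\left(Y + l\right) + \left(Y + \left(-2\right)^{2}\right)\right) - Y = \left(\left(Y + l\right) + \left(Y + 4\right)\right) - Y = \left(\left(Y + l\right) + \left(4 + Y\right)\right) - Y = \left(4 + l + 2 Y\right) - Y = 4 + Y + l$)
$G{\left(V \right)} = 10 + 8 V$ ($G{\left(V \right)} = \left(4 + 6 + V\right) + V 7 = \left(10 + V\right) + 7 V = 10 + 8 V$)
$\left(G{\left(-172 \right)} + 294\right) - 7457 = \left(\left(10 + 8 \left(-172\right)\right) + 294\right) - 7457 = \left(\left(10 - 1376\right) + 294\right) - 7457 = \left(-1366 + 294\right) - 7457 = -1072 - 7457 = -8529$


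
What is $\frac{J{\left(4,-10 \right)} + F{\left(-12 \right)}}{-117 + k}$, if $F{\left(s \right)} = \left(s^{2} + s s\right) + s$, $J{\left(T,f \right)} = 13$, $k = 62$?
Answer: $- \frac{289}{55} \approx -5.2545$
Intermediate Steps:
$F{\left(s \right)} = s + 2 s^{2}$ ($F{\left(s \right)} = \left(s^{2} + s^{2}\right) + s = 2 s^{2} + s = s + 2 s^{2}$)
$\frac{J{\left(4,-10 \right)} + F{\left(-12 \right)}}{-117 + k} = \frac{13 - 12 \left(1 + 2 \left(-12\right)\right)}{-117 + 62} = \frac{13 - 12 \left(1 - 24\right)}{-55} = \left(13 - -276\right) \left(- \frac{1}{55}\right) = \left(13 + 276\right) \left(- \frac{1}{55}\right) = 289 \left(- \frac{1}{55}\right) = - \frac{289}{55}$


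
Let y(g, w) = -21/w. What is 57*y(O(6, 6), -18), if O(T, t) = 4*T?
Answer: 133/2 ≈ 66.500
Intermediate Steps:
57*y(O(6, 6), -18) = 57*(-21/(-18)) = 57*(-21*(-1/18)) = 57*(7/6) = 133/2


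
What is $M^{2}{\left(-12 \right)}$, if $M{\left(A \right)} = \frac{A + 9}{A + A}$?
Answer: $\frac{1}{64} \approx 0.015625$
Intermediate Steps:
$M{\left(A \right)} = \frac{9 + A}{2 A}$
$M^{2}{\left(-12 \right)} = \left(\frac{9 - 12}{2 \left(-12\right)}\right)^{2} = \left(\frac{1}{2} \left(- \frac{1}{12}\right) \left(-3\right)\right)^{2} = \left(\frac{1}{8}\right)^{2} = \frac{1}{64}$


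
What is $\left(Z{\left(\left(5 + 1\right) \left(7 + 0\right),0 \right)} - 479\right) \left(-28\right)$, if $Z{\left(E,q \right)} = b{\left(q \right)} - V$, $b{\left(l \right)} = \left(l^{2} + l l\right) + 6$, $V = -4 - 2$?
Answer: $13076$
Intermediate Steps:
$V = -6$ ($V = -4 - 2 = -6$)
$b{\left(l \right)} = 6 + 2 l^{2}$ ($b{\left(l \right)} = \left(l^{2} + l^{2}\right) + 6 = 2 l^{2} + 6 = 6 + 2 l^{2}$)
$Z{\left(E,q \right)} = 12 + 2 q^{2}$ ($Z{\left(E,q \right)} = \left(6 + 2 q^{2}\right) - -6 = \left(6 + 2 q^{2}\right) + 6 = 12 + 2 q^{2}$)
$\left(Z{\left(\left(5 + 1\right) \left(7 + 0\right),0 \right)} - 479\right) \left(-28\right) = \left(\left(12 + 2 \cdot 0^{2}\right) - 479\right) \left(-28\right) = \left(\left(12 + 2 \cdot 0\right) - 479\right) \left(-28\right) = \left(\left(12 + 0\right) - 479\right) \left(-28\right) = \left(12 - 479\right) \left(-28\right) = \left(-467\right) \left(-28\right) = 13076$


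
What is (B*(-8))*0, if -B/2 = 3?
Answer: 0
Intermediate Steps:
B = -6 (B = -2*3 = -6)
(B*(-8))*0 = -6*(-8)*0 = 48*0 = 0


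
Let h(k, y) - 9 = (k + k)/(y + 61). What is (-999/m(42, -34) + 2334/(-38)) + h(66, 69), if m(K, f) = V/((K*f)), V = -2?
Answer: -880971696/1235 ≈ -7.1334e+5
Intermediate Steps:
h(k, y) = 9 + 2*k/(61 + y) (h(k, y) = 9 + (k + k)/(y + 61) = 9 + (2*k)/(61 + y) = 9 + 2*k/(61 + y))
m(K, f) = -2/(K*f) (m(K, f) = -2*1/(K*f) = -2/(K*f))
(-999/m(42, -34) + 2334/(-38)) + h(66, 69) = (-999/((-2/(42*(-34)))) + 2334/(-38)) + (549 + 2*66 + 9*69)/(61 + 69) = (-999/((-2*1/42*(-1/34))) + 2334*(-1/38)) + (549 + 132 + 621)/130 = (-999/1/714 - 1167/19) + (1/130)*1302 = (-999*714 - 1167/19) + 651/65 = (-713286 - 1167/19) + 651/65 = -13553601/19 + 651/65 = -880971696/1235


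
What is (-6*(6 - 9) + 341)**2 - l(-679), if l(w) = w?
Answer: 129560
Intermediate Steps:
(-6*(6 - 9) + 341)**2 - l(-679) = (-6*(6 - 9) + 341)**2 - 1*(-679) = (-6*(-3) + 341)**2 + 679 = (18 + 341)**2 + 679 = 359**2 + 679 = 128881 + 679 = 129560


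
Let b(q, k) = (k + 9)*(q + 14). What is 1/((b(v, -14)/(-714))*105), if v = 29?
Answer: 34/1075 ≈ 0.031628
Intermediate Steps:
b(q, k) = (9 + k)*(14 + q)
1/((b(v, -14)/(-714))*105) = 1/(((126 + 9*29 + 14*(-14) - 14*29)/(-714))*105) = 1/(((126 + 261 - 196 - 406)*(-1/714))*105) = 1/(-215*(-1/714)*105) = 1/((215/714)*105) = 1/(1075/34) = 34/1075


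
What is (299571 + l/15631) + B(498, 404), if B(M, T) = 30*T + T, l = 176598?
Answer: 4878533543/15631 ≈ 3.1211e+5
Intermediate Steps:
B(M, T) = 31*T
(299571 + l/15631) + B(498, 404) = (299571 + 176598/15631) + 31*404 = (299571 + 176598*(1/15631)) + 12524 = (299571 + 176598/15631) + 12524 = 4682770899/15631 + 12524 = 4878533543/15631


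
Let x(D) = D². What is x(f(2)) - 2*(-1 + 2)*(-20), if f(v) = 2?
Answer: 44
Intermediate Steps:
x(f(2)) - 2*(-1 + 2)*(-20) = 2² - 2*(-1 + 2)*(-20) = 4 - 2*1*(-20) = 4 - 2*(-20) = 4 + 40 = 44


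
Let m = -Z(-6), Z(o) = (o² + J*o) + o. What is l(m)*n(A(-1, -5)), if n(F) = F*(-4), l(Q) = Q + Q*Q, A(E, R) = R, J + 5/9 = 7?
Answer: 15080/9 ≈ 1675.6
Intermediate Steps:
J = 58/9 (J = -5/9 + 7 = 58/9 ≈ 6.4444)
Z(o) = o² + 67*o/9 (Z(o) = (o² + 58*o/9) + o = o² + 67*o/9)
m = 26/3 (m = -(-6)*(67 + 9*(-6))/9 = -(-6)*(67 - 54)/9 = -(-6)*13/9 = -1*(-26/3) = 26/3 ≈ 8.6667)
l(Q) = Q + Q²
n(F) = -4*F
l(m)*n(A(-1, -5)) = (26*(1 + 26/3)/3)*(-4*(-5)) = ((26/3)*(29/3))*20 = (754/9)*20 = 15080/9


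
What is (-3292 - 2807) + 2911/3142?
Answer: -19160147/3142 ≈ -6098.1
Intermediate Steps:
(-3292 - 2807) + 2911/3142 = -6099 + 2911*(1/3142) = -6099 + 2911/3142 = -19160147/3142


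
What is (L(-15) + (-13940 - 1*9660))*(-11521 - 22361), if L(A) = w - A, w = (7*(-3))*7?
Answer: 804087624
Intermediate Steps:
w = -147 (w = -21*7 = -147)
L(A) = -147 - A
(L(-15) + (-13940 - 1*9660))*(-11521 - 22361) = ((-147 - 1*(-15)) + (-13940 - 1*9660))*(-11521 - 22361) = ((-147 + 15) + (-13940 - 9660))*(-33882) = (-132 - 23600)*(-33882) = -23732*(-33882) = 804087624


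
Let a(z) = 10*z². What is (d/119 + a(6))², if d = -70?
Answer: 37332100/289 ≈ 1.2918e+5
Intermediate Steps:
(d/119 + a(6))² = (-70/119 + 10*6²)² = (-70*1/119 + 10*36)² = (-10/17 + 360)² = (6110/17)² = 37332100/289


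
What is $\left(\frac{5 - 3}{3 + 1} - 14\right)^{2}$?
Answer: $\frac{729}{4} \approx 182.25$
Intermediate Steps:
$\left(\frac{5 - 3}{3 + 1} - 14\right)^{2} = \left(\frac{2}{4} - 14\right)^{2} = \left(2 \cdot \frac{1}{4} - 14\right)^{2} = \left(\frac{1}{2} - 14\right)^{2} = \left(- \frac{27}{2}\right)^{2} = \frac{729}{4}$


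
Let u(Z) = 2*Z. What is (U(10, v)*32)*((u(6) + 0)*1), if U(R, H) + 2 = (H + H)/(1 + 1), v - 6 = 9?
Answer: 4992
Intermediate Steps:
v = 15 (v = 6 + 9 = 15)
U(R, H) = -2 + H (U(R, H) = -2 + (H + H)/(1 + 1) = -2 + (2*H)/2 = -2 + (2*H)*(½) = -2 + H)
(U(10, v)*32)*((u(6) + 0)*1) = ((-2 + 15)*32)*((2*6 + 0)*1) = (13*32)*((12 + 0)*1) = 416*(12*1) = 416*12 = 4992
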